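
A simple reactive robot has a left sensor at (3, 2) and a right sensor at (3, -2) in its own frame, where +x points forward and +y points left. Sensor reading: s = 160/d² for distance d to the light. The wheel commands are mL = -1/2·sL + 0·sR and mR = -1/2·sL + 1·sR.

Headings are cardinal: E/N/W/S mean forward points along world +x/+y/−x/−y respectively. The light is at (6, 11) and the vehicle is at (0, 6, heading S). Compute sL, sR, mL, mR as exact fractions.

2 5/4 -1 1/4

left sensor world pos  = (2, 3); dL² = 80
right sensor world pos = (-2, 3); dR² = 128
sL = 160/80 = 2
sR = 160/128 = 5/4
mL = -1/2·sL + 0·sR = -1
mR = -1/2·sL + 1·sR = 1/4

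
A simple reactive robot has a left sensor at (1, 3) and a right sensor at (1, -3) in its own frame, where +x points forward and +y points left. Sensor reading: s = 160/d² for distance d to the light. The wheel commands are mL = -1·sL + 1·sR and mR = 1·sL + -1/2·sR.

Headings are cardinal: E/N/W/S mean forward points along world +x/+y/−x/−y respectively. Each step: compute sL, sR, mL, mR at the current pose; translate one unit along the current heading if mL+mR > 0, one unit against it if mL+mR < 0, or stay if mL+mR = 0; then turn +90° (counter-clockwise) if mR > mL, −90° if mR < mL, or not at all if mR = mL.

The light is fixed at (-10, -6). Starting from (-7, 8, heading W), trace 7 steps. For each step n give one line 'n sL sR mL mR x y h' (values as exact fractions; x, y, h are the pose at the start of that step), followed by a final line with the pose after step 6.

0 32/25 160/293 -5376/7325 7376/7325 -7 8 W
1 80/97 16/17 192/1649 584/1649 -8 8 S
2 32/53 160/109 4992/5777 -752/5777 -8 7 E
3 8/9 10/9 2/9 1/3 -7 7 S
4 160/241 160/97 23040/23377 -3760/23377 -7 6 E
5 16/17 80/61 384/1037 296/1037 -6 6 S
6 160/73 32/41 -4224/2993 5392/2993 -6 5 W
final -7 5 S

n=0: pose=(-7,8,W); sL=32/25, sR=160/293; mL=-5376/7325, mR=7376/7325; mL+mR=80/293 → advance +1; mR−mL=12752/7325 → turn +1·90°
n=1: pose=(-8,8,S); sL=80/97, sR=16/17; mL=192/1649, mR=584/1649; mL+mR=8/17 → advance +1; mR−mL=392/1649 → turn +1·90°
n=2: pose=(-8,7,E); sL=32/53, sR=160/109; mL=4992/5777, mR=-752/5777; mL+mR=80/109 → advance +1; mR−mL=-5744/5777 → turn -1·90°
n=3: pose=(-7,7,S); sL=8/9, sR=10/9; mL=2/9, mR=1/3; mL+mR=5/9 → advance +1; mR−mL=1/9 → turn +1·90°
n=4: pose=(-7,6,E); sL=160/241, sR=160/97; mL=23040/23377, mR=-3760/23377; mL+mR=80/97 → advance +1; mR−mL=-26800/23377 → turn -1·90°
n=5: pose=(-6,6,S); sL=16/17, sR=80/61; mL=384/1037, mR=296/1037; mL+mR=40/61 → advance +1; mR−mL=-88/1037 → turn -1·90°
n=6: pose=(-6,5,W); sL=160/73, sR=32/41; mL=-4224/2993, mR=5392/2993; mL+mR=16/41 → advance +1; mR−mL=9616/2993 → turn +1·90°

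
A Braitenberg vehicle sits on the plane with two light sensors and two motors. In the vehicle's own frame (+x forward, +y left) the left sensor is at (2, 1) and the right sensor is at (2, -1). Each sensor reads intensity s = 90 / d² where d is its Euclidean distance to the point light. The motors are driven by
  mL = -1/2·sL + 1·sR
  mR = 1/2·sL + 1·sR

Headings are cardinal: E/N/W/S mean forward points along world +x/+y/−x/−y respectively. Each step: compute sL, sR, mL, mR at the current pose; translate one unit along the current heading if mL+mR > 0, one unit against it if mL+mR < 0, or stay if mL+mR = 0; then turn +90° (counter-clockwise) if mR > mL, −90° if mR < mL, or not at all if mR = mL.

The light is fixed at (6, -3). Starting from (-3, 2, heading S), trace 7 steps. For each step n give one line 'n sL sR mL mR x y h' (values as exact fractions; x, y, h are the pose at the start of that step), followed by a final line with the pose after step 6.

0 90/73 90/109 1665/7957 11475/7957 -3 2 S
1 45/37 45/29 2025/2146 4635/2146 -3 1 E
2 10/13 18/17 149/221 319/221 -2 1 N
3 45/58 45/68 135/493 1035/986 -2 2 W
4 90/73 90/109 1665/7957 11475/7957 -3 2 S
5 45/37 45/29 2025/2146 4635/2146 -3 1 E
6 10/13 18/17 149/221 319/221 -2 1 N
final -2 2 W

n=0: pose=(-3,2,S); sL=90/73, sR=90/109; mL=1665/7957, mR=11475/7957; mL+mR=180/109 → advance +1; mR−mL=90/73 → turn +1·90°
n=1: pose=(-3,1,E); sL=45/37, sR=45/29; mL=2025/2146, mR=4635/2146; mL+mR=90/29 → advance +1; mR−mL=45/37 → turn +1·90°
n=2: pose=(-2,1,N); sL=10/13, sR=18/17; mL=149/221, mR=319/221; mL+mR=36/17 → advance +1; mR−mL=10/13 → turn +1·90°
n=3: pose=(-2,2,W); sL=45/58, sR=45/68; mL=135/493, mR=1035/986; mL+mR=45/34 → advance +1; mR−mL=45/58 → turn +1·90°
n=4: pose=(-3,2,S); sL=90/73, sR=90/109; mL=1665/7957, mR=11475/7957; mL+mR=180/109 → advance +1; mR−mL=90/73 → turn +1·90°
n=5: pose=(-3,1,E); sL=45/37, sR=45/29; mL=2025/2146, mR=4635/2146; mL+mR=90/29 → advance +1; mR−mL=45/37 → turn +1·90°
n=6: pose=(-2,1,N); sL=10/13, sR=18/17; mL=149/221, mR=319/221; mL+mR=36/17 → advance +1; mR−mL=10/13 → turn +1·90°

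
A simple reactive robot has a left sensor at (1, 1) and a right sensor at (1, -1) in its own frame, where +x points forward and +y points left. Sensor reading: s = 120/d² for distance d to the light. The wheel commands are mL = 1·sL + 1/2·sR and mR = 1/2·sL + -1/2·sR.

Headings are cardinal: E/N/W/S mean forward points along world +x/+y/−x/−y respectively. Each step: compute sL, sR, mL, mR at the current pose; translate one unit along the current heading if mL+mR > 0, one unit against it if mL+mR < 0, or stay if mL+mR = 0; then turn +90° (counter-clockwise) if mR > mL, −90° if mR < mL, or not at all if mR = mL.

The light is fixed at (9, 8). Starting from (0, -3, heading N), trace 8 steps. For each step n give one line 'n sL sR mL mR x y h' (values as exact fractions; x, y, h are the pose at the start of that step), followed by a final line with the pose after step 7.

n=0: pose=(0,-3,N); sL=3/5, sR=30/41; mL=198/205, mR=-27/410; mL+mR=9/10 → advance +1; mR−mL=-423/410 → turn -1·90°
n=1: pose=(0,-2,E); sL=24/29, sR=24/37; mL=1236/1073, mR=96/1073; mL+mR=36/29 → advance +1; mR−mL=-1140/1073 → turn -1·90°
n=2: pose=(1,-2,S); sL=12/17, sR=60/101; mL=1722/1717, mR=96/1717; mL+mR=18/17 → advance +1; mR−mL=-1626/1717 → turn -1·90°
n=3: pose=(1,-3,W); sL=8/15, sR=120/181; mL=2348/2715, mR=-176/2715; mL+mR=4/5 → advance +1; mR−mL=-2524/2715 → turn -1·90°
n=4: pose=(0,-3,N); sL=3/5, sR=30/41; mL=198/205, mR=-27/410; mL+mR=9/10 → advance +1; mR−mL=-423/410 → turn -1·90°
n=5: pose=(0,-2,E); sL=24/29, sR=24/37; mL=1236/1073, mR=96/1073; mL+mR=36/29 → advance +1; mR−mL=-1140/1073 → turn -1·90°
n=6: pose=(1,-2,S); sL=12/17, sR=60/101; mL=1722/1717, mR=96/1717; mL+mR=18/17 → advance +1; mR−mL=-1626/1717 → turn -1·90°
n=7: pose=(1,-3,W); sL=8/15, sR=120/181; mL=2348/2715, mR=-176/2715; mL+mR=4/5 → advance +1; mR−mL=-2524/2715 → turn -1·90°

0 3/5 30/41 198/205 -27/410 0 -3 N
1 24/29 24/37 1236/1073 96/1073 0 -2 E
2 12/17 60/101 1722/1717 96/1717 1 -2 S
3 8/15 120/181 2348/2715 -176/2715 1 -3 W
4 3/5 30/41 198/205 -27/410 0 -3 N
5 24/29 24/37 1236/1073 96/1073 0 -2 E
6 12/17 60/101 1722/1717 96/1717 1 -2 S
7 8/15 120/181 2348/2715 -176/2715 1 -3 W
final 0 -3 N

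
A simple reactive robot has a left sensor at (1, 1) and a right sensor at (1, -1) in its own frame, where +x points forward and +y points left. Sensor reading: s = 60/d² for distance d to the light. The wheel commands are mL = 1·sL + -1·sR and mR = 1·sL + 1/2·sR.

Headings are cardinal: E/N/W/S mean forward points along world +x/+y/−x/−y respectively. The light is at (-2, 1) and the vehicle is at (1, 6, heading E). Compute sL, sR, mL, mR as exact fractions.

left sensor world pos  = (2, 7); dL² = 52
right sensor world pos = (2, 5); dR² = 32
sL = 60/52 = 15/13
sR = 60/32 = 15/8
mL = 1·sL + -1·sR = -75/104
mR = 1·sL + 1/2·sR = 435/208

15/13 15/8 -75/104 435/208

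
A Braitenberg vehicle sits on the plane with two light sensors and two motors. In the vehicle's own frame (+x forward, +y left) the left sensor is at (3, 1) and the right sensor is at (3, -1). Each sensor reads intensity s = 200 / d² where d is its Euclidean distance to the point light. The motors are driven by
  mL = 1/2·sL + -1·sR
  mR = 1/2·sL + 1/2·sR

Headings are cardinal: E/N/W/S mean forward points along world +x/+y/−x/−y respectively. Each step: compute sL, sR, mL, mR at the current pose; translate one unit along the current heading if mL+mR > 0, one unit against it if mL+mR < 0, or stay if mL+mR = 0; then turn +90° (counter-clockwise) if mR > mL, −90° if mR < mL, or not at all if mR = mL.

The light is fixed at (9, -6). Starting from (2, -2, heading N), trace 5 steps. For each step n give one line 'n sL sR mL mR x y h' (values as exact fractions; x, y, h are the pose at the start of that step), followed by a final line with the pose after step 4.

0 200/113 40/17 -2820/1921 3960/1921 2 -2 N
1 50/29 25/17 -300/493 1575/986 2 -1 W
2 200/53 40/17 -420/901 2760/901 1 -1 S
3 4 100/17 -66/17 84/17 1 -2 E
4 200/113 40/17 -2820/1921 3960/1921 2 -2 N
final 2 -1 W

n=0: pose=(2,-2,N); sL=200/113, sR=40/17; mL=-2820/1921, mR=3960/1921; mL+mR=1140/1921 → advance +1; mR−mL=60/17 → turn +1·90°
n=1: pose=(2,-1,W); sL=50/29, sR=25/17; mL=-300/493, mR=1575/986; mL+mR=975/986 → advance +1; mR−mL=75/34 → turn +1·90°
n=2: pose=(1,-1,S); sL=200/53, sR=40/17; mL=-420/901, mR=2760/901; mL+mR=2340/901 → advance +1; mR−mL=60/17 → turn +1·90°
n=3: pose=(1,-2,E); sL=4, sR=100/17; mL=-66/17, mR=84/17; mL+mR=18/17 → advance +1; mR−mL=150/17 → turn +1·90°
n=4: pose=(2,-2,N); sL=200/113, sR=40/17; mL=-2820/1921, mR=3960/1921; mL+mR=1140/1921 → advance +1; mR−mL=60/17 → turn +1·90°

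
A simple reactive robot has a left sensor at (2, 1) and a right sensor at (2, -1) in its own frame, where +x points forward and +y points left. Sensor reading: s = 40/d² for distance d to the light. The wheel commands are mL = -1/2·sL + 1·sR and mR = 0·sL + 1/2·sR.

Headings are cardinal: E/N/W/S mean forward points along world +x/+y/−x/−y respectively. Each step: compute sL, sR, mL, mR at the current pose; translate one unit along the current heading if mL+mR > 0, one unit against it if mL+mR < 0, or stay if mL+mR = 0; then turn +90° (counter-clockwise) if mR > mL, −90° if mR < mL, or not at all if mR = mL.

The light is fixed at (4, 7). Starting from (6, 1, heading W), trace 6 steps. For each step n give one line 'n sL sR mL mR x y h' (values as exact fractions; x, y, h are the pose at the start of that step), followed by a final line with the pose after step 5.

n=0: pose=(6,1,W); sL=40/49, sR=8/5; mL=292/245, mR=4/5; mL+mR=488/245 → advance +1; mR−mL=-96/245 → turn -1·90°
n=1: pose=(5,1,N); sL=5/2, sR=2; mL=3/4, mR=1; mL+mR=7/4 → advance +1; mR−mL=1/4 → turn +1·90°
n=2: pose=(5,2,W); sL=40/37, sR=40/17; mL=1140/629, mR=20/17; mL+mR=1880/629 → advance +1; mR−mL=-400/629 → turn -1·90°
n=3: pose=(4,2,N); sL=4, sR=4; mL=2, mR=2; mL+mR=4 → advance +1; mR−mL=0 → turn +0·90°
n=4: pose=(4,3,N); sL=8, sR=8; mL=4, mR=4; mL+mR=8 → advance +1; mR−mL=0 → turn +0·90°
n=5: pose=(4,4,N); sL=20, sR=20; mL=10, mR=10; mL+mR=20 → advance +1; mR−mL=0 → turn +0·90°

0 40/49 8/5 292/245 4/5 6 1 W
1 5/2 2 3/4 1 5 1 N
2 40/37 40/17 1140/629 20/17 5 2 W
3 4 4 2 2 4 2 N
4 8 8 4 4 4 3 N
5 20 20 10 10 4 4 N
final 4 5 N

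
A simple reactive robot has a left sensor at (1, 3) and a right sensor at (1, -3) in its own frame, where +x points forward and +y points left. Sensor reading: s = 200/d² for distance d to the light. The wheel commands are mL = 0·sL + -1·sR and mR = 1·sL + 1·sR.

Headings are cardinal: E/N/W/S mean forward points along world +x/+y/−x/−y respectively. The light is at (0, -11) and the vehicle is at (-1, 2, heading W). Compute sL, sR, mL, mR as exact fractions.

25/13 10/13 -10/13 35/13

left sensor world pos  = (-2, -1); dL² = 104
right sensor world pos = (-2, 5); dR² = 260
sL = 200/104 = 25/13
sR = 200/260 = 10/13
mL = 0·sL + -1·sR = -10/13
mR = 1·sL + 1·sR = 35/13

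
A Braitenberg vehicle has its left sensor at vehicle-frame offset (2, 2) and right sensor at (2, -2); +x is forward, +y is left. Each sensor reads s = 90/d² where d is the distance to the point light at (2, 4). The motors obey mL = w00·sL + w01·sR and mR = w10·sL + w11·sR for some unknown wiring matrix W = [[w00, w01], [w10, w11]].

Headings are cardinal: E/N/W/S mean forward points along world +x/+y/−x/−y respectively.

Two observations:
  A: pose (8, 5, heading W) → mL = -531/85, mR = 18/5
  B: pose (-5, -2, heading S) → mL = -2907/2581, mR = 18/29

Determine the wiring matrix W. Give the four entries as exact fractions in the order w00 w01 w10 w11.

obs A: pose=(8,5,W) → sL=90/17, sR=18/5, mL=-531/85, mR=18/5
obs B: pose=(-5,-2,S) → sL=90/89, sR=18/29, mL=-2907/2581, mR=18/29
sensor matrix S = [[90/17, 18/5], [90/89, 18/29]]; det S = -15552/43877
solve [mL_A; mL_B] = S·[w00; w01] and [mR_A; mR_B] = S·[w10; w11]:
  w00 = -1/2, w01 = -1, w10 = 0, w11 = 1

-1/2 -1 0 1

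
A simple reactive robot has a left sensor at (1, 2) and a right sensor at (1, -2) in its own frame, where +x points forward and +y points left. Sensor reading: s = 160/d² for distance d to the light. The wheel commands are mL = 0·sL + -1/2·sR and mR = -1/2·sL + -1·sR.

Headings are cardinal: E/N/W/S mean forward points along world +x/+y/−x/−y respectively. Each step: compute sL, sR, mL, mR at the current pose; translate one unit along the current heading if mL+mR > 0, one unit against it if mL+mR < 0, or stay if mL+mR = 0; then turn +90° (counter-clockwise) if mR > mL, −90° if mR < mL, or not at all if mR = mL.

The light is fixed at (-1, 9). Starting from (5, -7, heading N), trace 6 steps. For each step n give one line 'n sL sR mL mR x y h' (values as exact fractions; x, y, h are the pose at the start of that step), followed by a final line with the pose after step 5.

n=0: pose=(5,-7,N); sL=160/241, sR=160/289; mL=-80/289, mR=-61680/69649; mL+mR=-80960/69649 → advance -1; mR−mL=-42400/69649 → turn -1·90°
n=1: pose=(5,-8,E); sL=80/137, sR=16/41; mL=-8/41, mR=-3832/5617; mL+mR=-4928/5617 → advance -1; mR−mL=-2736/5617 → turn -1·90°
n=2: pose=(4,-8,S); sL=160/373, sR=160/333; mL=-80/333, mR=-86320/124209; mL+mR=-38720/41403 → advance -1; mR−mL=-56480/124209 → turn -1·90°
n=3: pose=(4,-7,W); sL=8/17, sR=40/53; mL=-20/53, mR=-892/901; mL+mR=-1232/901 → advance -1; mR−mL=-552/901 → turn -1·90°
n=4: pose=(5,-7,N); sL=160/241, sR=160/289; mL=-80/289, mR=-61680/69649; mL+mR=-80960/69649 → advance -1; mR−mL=-42400/69649 → turn -1·90°
n=5: pose=(5,-8,E); sL=80/137, sR=16/41; mL=-8/41, mR=-3832/5617; mL+mR=-4928/5617 → advance -1; mR−mL=-2736/5617 → turn -1·90°

0 160/241 160/289 -80/289 -61680/69649 5 -7 N
1 80/137 16/41 -8/41 -3832/5617 5 -8 E
2 160/373 160/333 -80/333 -86320/124209 4 -8 S
3 8/17 40/53 -20/53 -892/901 4 -7 W
4 160/241 160/289 -80/289 -61680/69649 5 -7 N
5 80/137 16/41 -8/41 -3832/5617 5 -8 E
final 4 -8 S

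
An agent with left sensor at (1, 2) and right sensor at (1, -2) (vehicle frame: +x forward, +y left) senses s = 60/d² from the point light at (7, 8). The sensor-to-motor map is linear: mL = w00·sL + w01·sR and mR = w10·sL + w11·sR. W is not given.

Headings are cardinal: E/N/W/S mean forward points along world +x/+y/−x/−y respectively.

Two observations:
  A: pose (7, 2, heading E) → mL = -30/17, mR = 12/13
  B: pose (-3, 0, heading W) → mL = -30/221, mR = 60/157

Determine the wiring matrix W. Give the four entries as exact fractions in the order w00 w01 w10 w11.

obs A: pose=(7,2,E) → sL=60/17, sR=12/13, mL=-30/17, mR=12/13
obs B: pose=(-3,0,W) → sL=60/221, sR=60/157, mL=-30/221, mR=60/157
sensor matrix S = [[60/17, 12/13], [60/221, 60/157]]; det S = 495360/451061
solve [mL_A; mL_B] = S·[w00; w01] and [mR_A; mR_B] = S·[w10; w11]:
  w00 = -1/2, w01 = 0, w10 = 0, w11 = 1

-1/2 0 0 1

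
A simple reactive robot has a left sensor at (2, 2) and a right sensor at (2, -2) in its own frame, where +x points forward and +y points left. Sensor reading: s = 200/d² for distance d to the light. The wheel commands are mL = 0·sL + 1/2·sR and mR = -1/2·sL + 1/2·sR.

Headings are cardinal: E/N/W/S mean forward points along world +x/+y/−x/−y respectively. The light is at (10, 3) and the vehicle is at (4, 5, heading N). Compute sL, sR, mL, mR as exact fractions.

left sensor world pos  = (2, 7); dL² = 80
right sensor world pos = (6, 7); dR² = 32
sL = 200/80 = 5/2
sR = 200/32 = 25/4
mL = 0·sL + 1/2·sR = 25/8
mR = -1/2·sL + 1/2·sR = 15/8

5/2 25/4 25/8 15/8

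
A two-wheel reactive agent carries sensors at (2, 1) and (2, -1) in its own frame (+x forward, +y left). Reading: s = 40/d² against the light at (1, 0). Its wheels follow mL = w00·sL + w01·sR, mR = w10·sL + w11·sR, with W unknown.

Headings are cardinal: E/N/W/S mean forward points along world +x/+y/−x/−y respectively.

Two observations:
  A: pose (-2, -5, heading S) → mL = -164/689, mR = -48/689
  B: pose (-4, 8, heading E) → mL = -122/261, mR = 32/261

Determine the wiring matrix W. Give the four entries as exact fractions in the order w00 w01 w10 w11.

1/2 -1 -1/2 1/2

obs A: pose=(-2,-5,S) → sL=40/53, sR=8/13, mL=-164/689, mR=-48/689
obs B: pose=(-4,8,E) → sL=4/9, sR=20/29, mL=-122/261, mR=32/261
sensor matrix S = [[40/53, 8/13], [4/9, 20/29]]; det S = 44416/179829
solve [mL_A; mL_B] = S·[w00; w01] and [mR_A; mR_B] = S·[w10; w11]:
  w00 = 1/2, w01 = -1, w10 = -1/2, w11 = 1/2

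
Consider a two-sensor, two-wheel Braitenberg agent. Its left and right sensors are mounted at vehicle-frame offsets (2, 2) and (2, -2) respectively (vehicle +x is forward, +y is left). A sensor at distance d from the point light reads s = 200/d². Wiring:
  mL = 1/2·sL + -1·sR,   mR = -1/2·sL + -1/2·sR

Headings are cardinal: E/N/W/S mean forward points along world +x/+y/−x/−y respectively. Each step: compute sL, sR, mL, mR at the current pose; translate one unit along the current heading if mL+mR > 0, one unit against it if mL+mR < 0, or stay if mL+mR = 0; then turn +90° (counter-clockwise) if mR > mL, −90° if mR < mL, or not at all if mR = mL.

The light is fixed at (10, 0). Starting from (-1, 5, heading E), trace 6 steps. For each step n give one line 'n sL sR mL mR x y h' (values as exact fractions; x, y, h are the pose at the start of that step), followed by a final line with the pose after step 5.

n=0: pose=(-1,5,E); sL=20/13, sR=20/9; mL=-170/117, mR=-220/117; mL+mR=-10/3 → advance -1; mR−mL=-50/117 → turn -1·90°
n=1: pose=(-2,5,S); sL=200/109, sR=40/41; mL=-260/4469, mR=-6280/4469; mL+mR=-60/41 → advance -1; mR−mL=-6020/4469 → turn -1·90°
n=2: pose=(-2,6,W); sL=50/53, sR=10/13; mL=-205/689, mR=-590/689; mL+mR=-15/13 → advance -1; mR−mL=-385/689 → turn -1·90°
n=3: pose=(-1,6,N); sL=200/233, sR=40/29; mL=-6420/6757, mR=-7560/6757; mL+mR=-60/29 → advance -1; mR−mL=-1140/6757 → turn -1·90°
n=4: pose=(-1,5,E); sL=20/13, sR=20/9; mL=-170/117, mR=-220/117; mL+mR=-10/3 → advance -1; mR−mL=-50/117 → turn -1·90°
n=5: pose=(-2,5,S); sL=200/109, sR=40/41; mL=-260/4469, mR=-6280/4469; mL+mR=-60/41 → advance -1; mR−mL=-6020/4469 → turn -1·90°

0 20/13 20/9 -170/117 -220/117 -1 5 E
1 200/109 40/41 -260/4469 -6280/4469 -2 5 S
2 50/53 10/13 -205/689 -590/689 -2 6 W
3 200/233 40/29 -6420/6757 -7560/6757 -1 6 N
4 20/13 20/9 -170/117 -220/117 -1 5 E
5 200/109 40/41 -260/4469 -6280/4469 -2 5 S
final -2 6 W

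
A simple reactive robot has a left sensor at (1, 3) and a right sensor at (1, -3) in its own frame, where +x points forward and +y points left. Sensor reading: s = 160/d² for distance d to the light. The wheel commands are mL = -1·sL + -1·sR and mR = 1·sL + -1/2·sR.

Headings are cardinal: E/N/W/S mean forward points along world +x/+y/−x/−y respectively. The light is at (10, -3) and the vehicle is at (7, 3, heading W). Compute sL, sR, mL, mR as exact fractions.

32/5 160/97 -3904/485 2704/485

left sensor world pos  = (6, 0); dL² = 25
right sensor world pos = (6, 6); dR² = 97
sL = 160/25 = 32/5
sR = 160/97 = 160/97
mL = -1·sL + -1·sR = -3904/485
mR = 1·sL + -1/2·sR = 2704/485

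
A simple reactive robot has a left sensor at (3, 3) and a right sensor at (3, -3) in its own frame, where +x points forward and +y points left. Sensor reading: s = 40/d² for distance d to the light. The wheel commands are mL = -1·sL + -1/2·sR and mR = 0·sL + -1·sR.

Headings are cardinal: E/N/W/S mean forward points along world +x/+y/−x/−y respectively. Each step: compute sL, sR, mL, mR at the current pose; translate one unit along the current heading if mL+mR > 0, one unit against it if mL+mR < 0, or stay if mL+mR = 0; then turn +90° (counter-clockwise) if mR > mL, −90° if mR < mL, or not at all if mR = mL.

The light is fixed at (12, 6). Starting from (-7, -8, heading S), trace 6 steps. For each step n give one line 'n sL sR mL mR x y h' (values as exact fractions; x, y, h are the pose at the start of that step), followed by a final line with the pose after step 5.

0 8/109 40/773 -8364/84257 -40/773 -7 -8 S
1 10/89 5/64 -1725/11392 -5/64 -7 -7 E
2 40/629 40/389 -28140/244681 -40/389 -8 -7 N
3 20/409 4/65 -2118/26585 -4/65 -8 -8 W
4 8/109 40/773 -8364/84257 -40/773 -7 -8 S
5 10/89 5/64 -1725/11392 -5/64 -7 -7 E
final -8 -7 N

n=0: pose=(-7,-8,S); sL=8/109, sR=40/773; mL=-8364/84257, mR=-40/773; mL+mR=-12724/84257 → advance -1; mR−mL=4004/84257 → turn +1·90°
n=1: pose=(-7,-7,E); sL=10/89, sR=5/64; mL=-1725/11392, mR=-5/64; mL+mR=-2615/11392 → advance -1; mR−mL=835/11392 → turn +1·90°
n=2: pose=(-8,-7,N); sL=40/629, sR=40/389; mL=-28140/244681, mR=-40/389; mL+mR=-53300/244681 → advance -1; mR−mL=2980/244681 → turn +1·90°
n=3: pose=(-8,-8,W); sL=20/409, sR=4/65; mL=-2118/26585, mR=-4/65; mL+mR=-3754/26585 → advance -1; mR−mL=482/26585 → turn +1·90°
n=4: pose=(-7,-8,S); sL=8/109, sR=40/773; mL=-8364/84257, mR=-40/773; mL+mR=-12724/84257 → advance -1; mR−mL=4004/84257 → turn +1·90°
n=5: pose=(-7,-7,E); sL=10/89, sR=5/64; mL=-1725/11392, mR=-5/64; mL+mR=-2615/11392 → advance -1; mR−mL=835/11392 → turn +1·90°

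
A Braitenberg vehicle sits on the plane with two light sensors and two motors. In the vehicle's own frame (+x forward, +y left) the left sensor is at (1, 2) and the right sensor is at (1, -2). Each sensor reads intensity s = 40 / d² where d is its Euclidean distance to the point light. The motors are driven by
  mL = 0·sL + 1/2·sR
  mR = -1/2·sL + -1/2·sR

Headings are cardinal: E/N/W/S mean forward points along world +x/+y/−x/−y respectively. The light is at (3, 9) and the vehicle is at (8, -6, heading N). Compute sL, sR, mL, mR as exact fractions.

left sensor world pos  = (6, -5); dL² = 205
right sensor world pos = (10, -5); dR² = 245
sL = 40/205 = 8/41
sR = 40/245 = 8/49
mL = 0·sL + 1/2·sR = 4/49
mR = -1/2·sL + -1/2·sR = -360/2009

8/41 8/49 4/49 -360/2009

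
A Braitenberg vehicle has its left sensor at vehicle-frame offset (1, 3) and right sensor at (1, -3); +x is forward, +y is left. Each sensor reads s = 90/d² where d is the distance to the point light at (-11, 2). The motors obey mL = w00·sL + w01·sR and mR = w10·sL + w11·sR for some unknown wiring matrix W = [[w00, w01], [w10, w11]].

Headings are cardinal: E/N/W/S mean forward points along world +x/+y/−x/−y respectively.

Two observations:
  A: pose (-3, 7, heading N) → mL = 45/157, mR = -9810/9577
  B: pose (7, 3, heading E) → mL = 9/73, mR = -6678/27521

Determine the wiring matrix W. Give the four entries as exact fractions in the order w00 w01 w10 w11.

0 1/2 -1/2 -1/2

obs A: pose=(-3,7,N) → sL=90/61, sR=90/157, mL=45/157, mR=-9810/9577
obs B: pose=(7,3,E) → sL=90/377, sR=18/73, mL=9/73, mR=-6678/27521
sensor matrix S = [[90/61, 90/157], [90/377, 18/73]]; det S = 59816880/263568617
solve [mL_A; mL_B] = S·[w00; w01] and [mR_A; mR_B] = S·[w10; w11]:
  w00 = 0, w01 = 1/2, w10 = -1/2, w11 = -1/2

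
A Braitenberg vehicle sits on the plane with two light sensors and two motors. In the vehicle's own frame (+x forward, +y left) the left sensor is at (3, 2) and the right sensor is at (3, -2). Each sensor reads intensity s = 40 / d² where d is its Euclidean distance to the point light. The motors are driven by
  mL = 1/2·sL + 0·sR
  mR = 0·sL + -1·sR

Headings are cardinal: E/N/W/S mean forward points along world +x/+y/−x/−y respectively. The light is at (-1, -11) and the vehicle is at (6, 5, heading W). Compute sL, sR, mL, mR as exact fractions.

10/53 2/17 5/53 -2/17

left sensor world pos  = (3, 3); dL² = 212
right sensor world pos = (3, 7); dR² = 340
sL = 40/212 = 10/53
sR = 40/340 = 2/17
mL = 1/2·sL + 0·sR = 5/53
mR = 0·sL + -1·sR = -2/17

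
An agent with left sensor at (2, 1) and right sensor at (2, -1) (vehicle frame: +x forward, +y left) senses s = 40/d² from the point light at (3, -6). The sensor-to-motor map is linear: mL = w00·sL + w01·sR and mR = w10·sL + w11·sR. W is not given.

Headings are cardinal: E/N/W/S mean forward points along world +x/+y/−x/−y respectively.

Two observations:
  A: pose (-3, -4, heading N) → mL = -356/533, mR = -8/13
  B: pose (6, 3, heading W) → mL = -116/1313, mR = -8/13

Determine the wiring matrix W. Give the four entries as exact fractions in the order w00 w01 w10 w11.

obs A: pose=(-3,-4,N) → sL=8/13, sR=40/41, mL=-356/533, mR=-8/13
obs B: pose=(6,3,W) → sL=8/13, sR=40/101, mL=-116/1313, mR=-8/13
sensor matrix S = [[8/13, 40/41], [8/13, 40/101]]; det S = -19200/53833
solve [mL_A; mL_B] = S·[w00; w01] and [mR_A; mR_B] = S·[w10; w11]:
  w00 = 1/2, w01 = -1, w10 = -1, w11 = 0

1/2 -1 -1 0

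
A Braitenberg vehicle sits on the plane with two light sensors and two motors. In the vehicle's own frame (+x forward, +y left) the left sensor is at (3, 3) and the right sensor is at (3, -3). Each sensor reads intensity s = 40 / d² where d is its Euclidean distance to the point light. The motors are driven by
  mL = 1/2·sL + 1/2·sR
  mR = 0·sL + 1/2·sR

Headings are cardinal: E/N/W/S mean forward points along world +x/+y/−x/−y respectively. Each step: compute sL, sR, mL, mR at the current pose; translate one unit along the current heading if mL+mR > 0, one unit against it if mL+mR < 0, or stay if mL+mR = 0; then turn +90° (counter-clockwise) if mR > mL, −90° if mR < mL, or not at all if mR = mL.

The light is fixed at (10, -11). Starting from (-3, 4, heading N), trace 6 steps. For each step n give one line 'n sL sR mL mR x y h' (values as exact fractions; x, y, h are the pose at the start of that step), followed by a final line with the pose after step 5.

n=0: pose=(-3,4,N); sL=2/29, sR=5/53; mL=251/3074, mR=5/106; mL+mR=198/1537 → advance +1; mR−mL=-1/29 → turn -1·90°
n=1: pose=(-3,5,E); sL=40/461, sR=40/269; mL=14600/124009, mR=20/269; mL+mR=23820/124009 → advance +1; mR−mL=-20/461 → turn -1·90°
n=2: pose=(-2,5,S); sL=4/25, sR=20/197; mL=644/4925, mR=10/197; mL+mR=894/4925 → advance +1; mR−mL=-2/25 → turn -1·90°
n=3: pose=(-2,4,W); sL=40/369, sR=40/549; mL=680/7503, mR=20/549; mL+mR=2860/22509 → advance +1; mR−mL=-20/369 → turn -1·90°
n=4: pose=(-3,4,N); sL=2/29, sR=5/53; mL=251/3074, mR=5/106; mL+mR=198/1537 → advance +1; mR−mL=-1/29 → turn -1·90°
n=5: pose=(-3,5,E); sL=40/461, sR=40/269; mL=14600/124009, mR=20/269; mL+mR=23820/124009 → advance +1; mR−mL=-20/461 → turn -1·90°

0 2/29 5/53 251/3074 5/106 -3 4 N
1 40/461 40/269 14600/124009 20/269 -3 5 E
2 4/25 20/197 644/4925 10/197 -2 5 S
3 40/369 40/549 680/7503 20/549 -2 4 W
4 2/29 5/53 251/3074 5/106 -3 4 N
5 40/461 40/269 14600/124009 20/269 -3 5 E
final -2 5 S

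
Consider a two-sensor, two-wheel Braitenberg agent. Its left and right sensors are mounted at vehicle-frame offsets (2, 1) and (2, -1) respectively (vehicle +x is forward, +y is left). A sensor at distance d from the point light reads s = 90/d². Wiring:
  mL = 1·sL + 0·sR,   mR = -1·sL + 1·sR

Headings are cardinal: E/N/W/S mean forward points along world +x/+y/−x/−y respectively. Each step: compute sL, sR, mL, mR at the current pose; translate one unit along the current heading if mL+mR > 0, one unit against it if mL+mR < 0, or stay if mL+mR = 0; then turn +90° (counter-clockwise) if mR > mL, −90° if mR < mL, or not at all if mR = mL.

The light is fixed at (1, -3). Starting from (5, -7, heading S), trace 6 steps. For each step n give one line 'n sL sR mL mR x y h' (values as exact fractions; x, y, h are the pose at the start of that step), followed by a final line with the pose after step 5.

n=0: pose=(5,-7,S); sL=90/61, sR=2; mL=90/61, mR=32/61; mL+mR=2 → advance +1; mR−mL=-58/61 → turn -1·90°
n=1: pose=(5,-8,W); sL=9/4, sR=9/2; mL=9/4, mR=9/4; mL+mR=9/2 → advance +1; mR−mL=0 → turn +0·90°
n=2: pose=(4,-8,W); sL=90/37, sR=90/17; mL=90/37, mR=1800/629; mL+mR=90/17 → advance +1; mR−mL=270/629 → turn +1·90°
n=3: pose=(3,-8,S); sL=45/29, sR=9/5; mL=45/29, mR=36/145; mL+mR=9/5 → advance +1; mR−mL=-189/145 → turn -1·90°
n=4: pose=(3,-9,W); sL=90/49, sR=18/5; mL=90/49, mR=432/245; mL+mR=18/5 → advance +1; mR−mL=-18/245 → turn -1·90°
n=5: pose=(2,-9,N); sL=45/8, sR=9/2; mL=45/8, mR=-9/8; mL+mR=9/2 → advance +1; mR−mL=-27/4 → turn -1·90°

0 90/61 2 90/61 32/61 5 -7 S
1 9/4 9/2 9/4 9/4 5 -8 W
2 90/37 90/17 90/37 1800/629 4 -8 W
3 45/29 9/5 45/29 36/145 3 -8 S
4 90/49 18/5 90/49 432/245 3 -9 W
5 45/8 9/2 45/8 -9/8 2 -9 N
final 2 -8 E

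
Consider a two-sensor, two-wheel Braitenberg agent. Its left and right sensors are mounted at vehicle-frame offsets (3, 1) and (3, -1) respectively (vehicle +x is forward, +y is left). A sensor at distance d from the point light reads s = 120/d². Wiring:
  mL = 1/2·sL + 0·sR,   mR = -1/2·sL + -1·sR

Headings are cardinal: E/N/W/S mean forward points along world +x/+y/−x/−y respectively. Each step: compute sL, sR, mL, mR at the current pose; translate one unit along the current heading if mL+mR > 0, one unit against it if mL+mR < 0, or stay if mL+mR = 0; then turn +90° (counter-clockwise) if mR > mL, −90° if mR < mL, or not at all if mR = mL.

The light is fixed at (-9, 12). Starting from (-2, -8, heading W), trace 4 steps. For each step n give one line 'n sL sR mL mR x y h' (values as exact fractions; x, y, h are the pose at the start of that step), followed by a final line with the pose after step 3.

n=0: pose=(-2,-8,W); sL=120/457, sR=120/377; mL=60/457, mR=-77460/172289; mL+mR=-120/377 → advance -1; mR−mL=-100080/172289 → turn -1·90°
n=1: pose=(-1,-8,N); sL=60/169, sR=12/37; mL=30/169, mR=-3138/6253; mL+mR=-12/37 → advance -1; mR−mL=-4248/6253 → turn -1·90°
n=2: pose=(-1,-9,E); sL=120/521, sR=24/121; mL=60/521, mR=-19764/63041; mL+mR=-24/121 → advance -1; mR−mL=-27024/63041 → turn -1·90°
n=3: pose=(-2,-9,S); sL=3/16, sR=10/51; mL=3/32, mR=-473/1632; mL+mR=-10/51 → advance -1; mR−mL=-313/816 → turn -1·90°

0 120/457 120/377 60/457 -77460/172289 -2 -8 W
1 60/169 12/37 30/169 -3138/6253 -1 -8 N
2 120/521 24/121 60/521 -19764/63041 -1 -9 E
3 3/16 10/51 3/32 -473/1632 -2 -9 S
final -2 -8 W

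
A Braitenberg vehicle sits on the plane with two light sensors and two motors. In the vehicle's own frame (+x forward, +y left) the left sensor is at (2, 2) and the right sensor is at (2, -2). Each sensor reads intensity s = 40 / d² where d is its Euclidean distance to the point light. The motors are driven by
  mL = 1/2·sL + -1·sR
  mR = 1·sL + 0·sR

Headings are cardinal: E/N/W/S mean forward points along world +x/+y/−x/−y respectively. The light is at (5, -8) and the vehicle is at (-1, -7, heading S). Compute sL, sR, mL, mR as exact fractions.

left sensor world pos  = (1, -9); dL² = 17
right sensor world pos = (-3, -9); dR² = 65
sL = 40/17 = 40/17
sR = 40/65 = 8/13
mL = 1/2·sL + -1·sR = 124/221
mR = 1·sL + 0·sR = 40/17

40/17 8/13 124/221 40/17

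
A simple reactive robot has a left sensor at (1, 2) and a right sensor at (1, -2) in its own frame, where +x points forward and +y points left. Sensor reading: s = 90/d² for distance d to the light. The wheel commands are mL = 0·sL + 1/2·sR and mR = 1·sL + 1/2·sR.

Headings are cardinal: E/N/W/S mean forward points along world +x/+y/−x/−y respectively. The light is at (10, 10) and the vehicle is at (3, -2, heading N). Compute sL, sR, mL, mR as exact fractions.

45/101 45/73 45/146 11115/14746

left sensor world pos  = (1, -1); dL² = 202
right sensor world pos = (5, -1); dR² = 146
sL = 90/202 = 45/101
sR = 90/146 = 45/73
mL = 0·sL + 1/2·sR = 45/146
mR = 1·sL + 1/2·sR = 11115/14746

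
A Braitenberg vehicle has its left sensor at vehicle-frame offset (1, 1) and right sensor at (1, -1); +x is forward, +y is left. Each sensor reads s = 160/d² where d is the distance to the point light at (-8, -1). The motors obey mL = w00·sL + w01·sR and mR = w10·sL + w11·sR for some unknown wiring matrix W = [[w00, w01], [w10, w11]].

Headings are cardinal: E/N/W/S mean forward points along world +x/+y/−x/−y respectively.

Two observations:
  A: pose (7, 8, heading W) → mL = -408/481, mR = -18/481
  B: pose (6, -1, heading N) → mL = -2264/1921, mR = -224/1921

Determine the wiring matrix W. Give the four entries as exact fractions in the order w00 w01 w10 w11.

obs A: pose=(7,8,W) → sL=8/13, sR=20/37, mL=-408/481, mR=-18/481
obs B: pose=(6,-1,N) → sL=16/17, sR=80/113, mL=-2264/1921, mR=-224/1921
sensor matrix S = [[8/13, 20/37], [16/17, 80/113]]; det S = -67520/924001
solve [mL_A; mL_B] = S·[w00; w01] and [mR_A; mR_B] = S·[w10; w11]:
  w00 = -1/2, w01 = -1, w10 = -1/2, w11 = 1/2

-1/2 -1 -1/2 1/2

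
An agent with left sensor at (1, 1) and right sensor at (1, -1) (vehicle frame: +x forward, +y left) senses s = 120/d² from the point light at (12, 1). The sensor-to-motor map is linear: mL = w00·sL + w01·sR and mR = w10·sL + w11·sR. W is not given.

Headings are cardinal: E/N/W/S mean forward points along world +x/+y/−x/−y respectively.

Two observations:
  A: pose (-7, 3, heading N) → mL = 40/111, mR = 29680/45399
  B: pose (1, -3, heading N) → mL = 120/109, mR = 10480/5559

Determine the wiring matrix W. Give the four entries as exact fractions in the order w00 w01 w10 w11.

obs A: pose=(-7,3,N) → sL=120/409, sR=40/111, mL=40/111, mR=29680/45399
obs B: pose=(1,-3,N) → sL=40/51, sR=120/109, mL=120/109, mR=10480/5559
sensor matrix S = [[120/409, 40/111], [40/51, 120/109]]; det S = 10188800/252373041
solve [mL_A; mL_B] = S·[w00; w01] and [mR_A; mR_B] = S·[w10; w11]:
  w00 = 0, w01 = 1, w10 = 1, w11 = 1

0 1 1 1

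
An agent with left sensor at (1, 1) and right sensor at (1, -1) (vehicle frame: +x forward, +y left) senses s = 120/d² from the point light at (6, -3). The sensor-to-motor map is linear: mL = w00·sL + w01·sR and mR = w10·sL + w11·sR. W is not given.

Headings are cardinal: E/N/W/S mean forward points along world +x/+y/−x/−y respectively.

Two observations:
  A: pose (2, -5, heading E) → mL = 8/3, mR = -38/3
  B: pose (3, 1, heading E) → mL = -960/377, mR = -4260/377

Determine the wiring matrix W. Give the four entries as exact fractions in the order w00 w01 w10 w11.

1/2 -1/2 -1/2 -1

obs A: pose=(2,-5,E) → sL=12, sR=20/3, mL=8/3, mR=-38/3
obs B: pose=(3,1,E) → sL=120/29, sR=120/13, mL=-960/377, mR=-4260/377
sensor matrix S = [[12, 20/3], [120/29, 120/13]]; det S = 31360/377
solve [mL_A; mL_B] = S·[w00; w01] and [mR_A; mR_B] = S·[w10; w11]:
  w00 = 1/2, w01 = -1/2, w10 = -1/2, w11 = -1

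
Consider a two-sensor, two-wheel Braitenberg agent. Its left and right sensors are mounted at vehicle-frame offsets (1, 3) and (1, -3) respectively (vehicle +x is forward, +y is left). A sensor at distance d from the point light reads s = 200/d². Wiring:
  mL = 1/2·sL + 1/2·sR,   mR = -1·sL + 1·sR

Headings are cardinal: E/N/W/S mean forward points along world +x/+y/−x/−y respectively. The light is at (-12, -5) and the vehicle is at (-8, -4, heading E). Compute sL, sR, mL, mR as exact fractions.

200/41 200/29 7000/1189 2400/1189

left sensor world pos  = (-7, -1); dL² = 41
right sensor world pos = (-7, -7); dR² = 29
sL = 200/41 = 200/41
sR = 200/29 = 200/29
mL = 1/2·sL + 1/2·sR = 7000/1189
mR = -1·sL + 1·sR = 2400/1189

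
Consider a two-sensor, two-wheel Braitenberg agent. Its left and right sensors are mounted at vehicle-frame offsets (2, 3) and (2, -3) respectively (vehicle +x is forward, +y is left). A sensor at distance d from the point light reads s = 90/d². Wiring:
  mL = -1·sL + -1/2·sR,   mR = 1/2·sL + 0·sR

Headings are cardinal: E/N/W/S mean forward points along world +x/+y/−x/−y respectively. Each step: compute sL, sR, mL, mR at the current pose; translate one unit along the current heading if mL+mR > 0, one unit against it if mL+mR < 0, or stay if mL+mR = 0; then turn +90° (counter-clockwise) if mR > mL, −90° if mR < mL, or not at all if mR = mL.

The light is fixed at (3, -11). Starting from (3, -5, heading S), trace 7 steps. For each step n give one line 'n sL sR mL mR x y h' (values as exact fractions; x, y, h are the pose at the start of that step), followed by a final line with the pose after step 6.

0 18/5 18/5 -27/5 9/5 3 -5 S
1 45/52 9/2 -81/26 45/104 3 -4 E
2 90/97 18/17 -2403/1649 45/97 2 -4 N
3 5 1 -11/2 5/2 2 -5 W
4 18/5 18/5 -27/5 9/5 3 -5 S
5 45/52 9/2 -81/26 45/104 3 -4 E
6 90/97 18/17 -2403/1649 45/97 2 -4 N
final 2 -5 W

n=0: pose=(3,-5,S); sL=18/5, sR=18/5; mL=-27/5, mR=9/5; mL+mR=-18/5 → advance -1; mR−mL=36/5 → turn +1·90°
n=1: pose=(3,-4,E); sL=45/52, sR=9/2; mL=-81/26, mR=45/104; mL+mR=-279/104 → advance -1; mR−mL=369/104 → turn +1·90°
n=2: pose=(2,-4,N); sL=90/97, sR=18/17; mL=-2403/1649, mR=45/97; mL+mR=-1638/1649 → advance -1; mR−mL=3168/1649 → turn +1·90°
n=3: pose=(2,-5,W); sL=5, sR=1; mL=-11/2, mR=5/2; mL+mR=-3 → advance -1; mR−mL=8 → turn +1·90°
n=4: pose=(3,-5,S); sL=18/5, sR=18/5; mL=-27/5, mR=9/5; mL+mR=-18/5 → advance -1; mR−mL=36/5 → turn +1·90°
n=5: pose=(3,-4,E); sL=45/52, sR=9/2; mL=-81/26, mR=45/104; mL+mR=-279/104 → advance -1; mR−mL=369/104 → turn +1·90°
n=6: pose=(2,-4,N); sL=90/97, sR=18/17; mL=-2403/1649, mR=45/97; mL+mR=-1638/1649 → advance -1; mR−mL=3168/1649 → turn +1·90°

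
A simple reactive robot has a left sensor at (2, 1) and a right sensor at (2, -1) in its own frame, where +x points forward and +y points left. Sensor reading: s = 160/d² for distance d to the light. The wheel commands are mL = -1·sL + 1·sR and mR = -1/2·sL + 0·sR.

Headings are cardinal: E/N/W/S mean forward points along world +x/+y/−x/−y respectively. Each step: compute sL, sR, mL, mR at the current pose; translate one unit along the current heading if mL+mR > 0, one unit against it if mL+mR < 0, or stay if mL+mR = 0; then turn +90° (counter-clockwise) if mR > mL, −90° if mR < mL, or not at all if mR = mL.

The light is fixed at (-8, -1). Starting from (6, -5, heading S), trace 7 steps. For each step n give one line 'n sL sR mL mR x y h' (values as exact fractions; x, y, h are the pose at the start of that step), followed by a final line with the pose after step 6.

0 160/261 32/41 1792/10701 -80/261 6 -5 S
1 1 40/37 3/37 -1/2 6 -4 W
2 160/197 160/257 -9600/50629 -80/197 7 -4 N
3 80/149 80/157 -640/23393 -40/149 7 -5 E
4 160/261 32/41 1792/10701 -80/261 6 -5 S
5 1 40/37 3/37 -1/2 6 -4 W
6 160/197 160/257 -9600/50629 -80/197 7 -4 N
final 7 -5 E

n=0: pose=(6,-5,S); sL=160/261, sR=32/41; mL=1792/10701, mR=-80/261; mL+mR=-496/3567 → advance -1; mR−mL=-5072/10701 → turn -1·90°
n=1: pose=(6,-4,W); sL=1, sR=40/37; mL=3/37, mR=-1/2; mL+mR=-31/74 → advance -1; mR−mL=-43/74 → turn -1·90°
n=2: pose=(7,-4,N); sL=160/197, sR=160/257; mL=-9600/50629, mR=-80/197; mL+mR=-30160/50629 → advance -1; mR−mL=-10960/50629 → turn -1·90°
n=3: pose=(7,-5,E); sL=80/149, sR=80/157; mL=-640/23393, mR=-40/149; mL+mR=-6920/23393 → advance -1; mR−mL=-5640/23393 → turn -1·90°
n=4: pose=(6,-5,S); sL=160/261, sR=32/41; mL=1792/10701, mR=-80/261; mL+mR=-496/3567 → advance -1; mR−mL=-5072/10701 → turn -1·90°
n=5: pose=(6,-4,W); sL=1, sR=40/37; mL=3/37, mR=-1/2; mL+mR=-31/74 → advance -1; mR−mL=-43/74 → turn -1·90°
n=6: pose=(7,-4,N); sL=160/197, sR=160/257; mL=-9600/50629, mR=-80/197; mL+mR=-30160/50629 → advance -1; mR−mL=-10960/50629 → turn -1·90°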